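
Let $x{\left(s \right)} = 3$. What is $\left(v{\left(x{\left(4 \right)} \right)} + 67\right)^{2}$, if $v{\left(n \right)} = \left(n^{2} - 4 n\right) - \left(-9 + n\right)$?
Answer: $4900$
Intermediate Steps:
$v{\left(n \right)} = 9 + n^{2} - 5 n$
$\left(v{\left(x{\left(4 \right)} \right)} + 67\right)^{2} = \left(\left(9 + 3^{2} - 15\right) + 67\right)^{2} = \left(\left(9 + 9 - 15\right) + 67\right)^{2} = \left(3 + 67\right)^{2} = 70^{2} = 4900$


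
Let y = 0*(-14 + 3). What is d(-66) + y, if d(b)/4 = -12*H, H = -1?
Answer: 48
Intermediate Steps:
y = 0 (y = 0*(-11) = 0)
d(b) = 48 (d(b) = 4*(-12*(-1)) = 4*12 = 48)
d(-66) + y = 48 + 0 = 48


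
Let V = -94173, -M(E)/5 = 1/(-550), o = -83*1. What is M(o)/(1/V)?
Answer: -94173/110 ≈ -856.12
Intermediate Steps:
o = -83
M(E) = 1/110 (M(E) = -5/(-550) = -5*(-1/550) = 1/110)
M(o)/(1/V) = 1/(110*(1/(-94173))) = 1/(110*(-1/94173)) = (1/110)*(-94173) = -94173/110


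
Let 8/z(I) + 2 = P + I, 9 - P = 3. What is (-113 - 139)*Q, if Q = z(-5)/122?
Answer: 1008/61 ≈ 16.525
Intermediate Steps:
P = 6 (P = 9 - 1*3 = 9 - 3 = 6)
z(I) = 8/(4 + I) (z(I) = 8/(-2 + (6 + I)) = 8/(4 + I))
Q = -4/61 (Q = (8/(4 - 5))/122 = (8/(-1))*(1/122) = (8*(-1))*(1/122) = -8*1/122 = -4/61 ≈ -0.065574)
(-113 - 139)*Q = (-113 - 139)*(-4/61) = -252*(-4/61) = 1008/61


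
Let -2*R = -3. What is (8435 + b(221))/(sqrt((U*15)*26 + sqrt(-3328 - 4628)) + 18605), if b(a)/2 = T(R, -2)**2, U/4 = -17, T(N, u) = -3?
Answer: 8453/(18605 + sqrt(6)*sqrt(-4420 + I*sqrt(221))) ≈ 0.4543 - 0.0039764*I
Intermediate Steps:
R = 3/2 (R = -1/2*(-3) = 3/2 ≈ 1.5000)
U = -68 (U = 4*(-17) = -68)
b(a) = 18 (b(a) = 2*(-3)**2 = 2*9 = 18)
(8435 + b(221))/(sqrt((U*15)*26 + sqrt(-3328 - 4628)) + 18605) = (8435 + 18)/(sqrt(-68*15*26 + sqrt(-3328 - 4628)) + 18605) = 8453/(sqrt(-1020*26 + sqrt(-7956)) + 18605) = 8453/(sqrt(-26520 + 6*I*sqrt(221)) + 18605) = 8453/(18605 + sqrt(-26520 + 6*I*sqrt(221)))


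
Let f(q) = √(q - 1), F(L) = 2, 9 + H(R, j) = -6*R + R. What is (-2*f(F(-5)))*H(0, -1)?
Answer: 18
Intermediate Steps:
H(R, j) = -9 - 5*R (H(R, j) = -9 + (-6*R + R) = -9 - 5*R)
f(q) = √(-1 + q)
(-2*f(F(-5)))*H(0, -1) = (-2*√(-1 + 2))*(-9 - 5*0) = (-2*√1)*(-9 + 0) = -2*1*(-9) = -2*(-9) = 18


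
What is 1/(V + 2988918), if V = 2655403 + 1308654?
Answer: 1/6952975 ≈ 1.4382e-7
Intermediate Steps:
V = 3964057
1/(V + 2988918) = 1/(3964057 + 2988918) = 1/6952975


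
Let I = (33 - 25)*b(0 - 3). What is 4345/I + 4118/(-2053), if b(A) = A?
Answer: -9019117/49272 ≈ -183.05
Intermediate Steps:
I = -24 (I = (33 - 25)*(0 - 3) = 8*(-3) = -24)
4345/I + 4118/(-2053) = 4345/(-24) + 4118/(-2053) = 4345*(-1/24) + 4118*(-1/2053) = -4345/24 - 4118/2053 = -9019117/49272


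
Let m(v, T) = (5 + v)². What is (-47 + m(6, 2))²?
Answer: 5476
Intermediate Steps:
(-47 + m(6, 2))² = (-47 + (5 + 6)²)² = (-47 + 11²)² = (-47 + 121)² = 74² = 5476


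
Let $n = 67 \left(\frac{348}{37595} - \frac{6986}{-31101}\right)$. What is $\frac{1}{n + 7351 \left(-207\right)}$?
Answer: $- \frac{167034585}{254166728087087} \approx -6.5719 \cdot 10^{-7}$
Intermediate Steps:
$n = \frac{2617420258}{167034585}$ ($n = 67 \left(348 \cdot \frac{1}{37595} - - \frac{998}{4443}\right) = 67 \left(\frac{348}{37595} + \frac{998}{4443}\right) = 67 \cdot \frac{39065974}{167034585} = \frac{2617420258}{167034585} \approx 15.67$)
$\frac{1}{n + 7351 \left(-207\right)} = \frac{1}{\frac{2617420258}{167034585} + 7351 \left(-207\right)} = \frac{1}{\frac{2617420258}{167034585} - 1521657} = \frac{1}{- \frac{254166728087087}{167034585}} = - \frac{167034585}{254166728087087}$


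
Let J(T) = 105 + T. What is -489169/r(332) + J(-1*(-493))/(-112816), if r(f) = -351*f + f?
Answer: 861196911/204831550 ≈ 4.2044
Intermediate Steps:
r(f) = -350*f
-489169/r(332) + J(-1*(-493))/(-112816) = -489169/((-350*332)) + (105 - 1*(-493))/(-112816) = -489169/(-116200) + (105 + 493)*(-1/112816) = -489169*(-1/116200) + 598*(-1/112816) = 489169/116200 - 299/56408 = 861196911/204831550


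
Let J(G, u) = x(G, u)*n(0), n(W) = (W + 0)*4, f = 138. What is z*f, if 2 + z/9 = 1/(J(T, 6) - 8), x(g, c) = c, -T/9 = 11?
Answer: -10557/4 ≈ -2639.3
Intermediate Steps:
n(W) = 4*W (n(W) = W*4 = 4*W)
T = -99 (T = -9*11 = -99)
J(G, u) = 0 (J(G, u) = u*(4*0) = u*0 = 0)
z = -153/8 (z = -18 + 9/(0 - 8) = -18 + 9/(-8) = -18 + 9*(-1/8) = -18 - 9/8 = -153/8 ≈ -19.125)
z*f = -153/8*138 = -10557/4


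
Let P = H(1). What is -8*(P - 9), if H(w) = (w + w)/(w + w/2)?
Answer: 184/3 ≈ 61.333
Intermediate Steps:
H(w) = 4/3 (H(w) = (2*w)/(w + w*(½)) = (2*w)/(w + w/2) = (2*w)/((3*w/2)) = (2*w)*(2/(3*w)) = 4/3)
P = 4/3 ≈ 1.3333
-8*(P - 9) = -8*(4/3 - 9) = -8*(-23/3) = 184/3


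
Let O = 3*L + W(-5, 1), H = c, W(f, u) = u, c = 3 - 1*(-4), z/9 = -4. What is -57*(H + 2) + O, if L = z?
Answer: -620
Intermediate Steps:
z = -36 (z = 9*(-4) = -36)
L = -36
c = 7 (c = 3 + 4 = 7)
H = 7
O = -107 (O = 3*(-36) + 1 = -108 + 1 = -107)
-57*(H + 2) + O = -57*(7 + 2) - 107 = -57*9 - 107 = -19*27 - 107 = -513 - 107 = -620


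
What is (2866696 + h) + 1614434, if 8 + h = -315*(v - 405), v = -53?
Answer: 4625392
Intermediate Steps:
h = 144262 (h = -8 - 315*(-53 - 405) = -8 - 315*(-458) = -8 + 144270 = 144262)
(2866696 + h) + 1614434 = (2866696 + 144262) + 1614434 = 3010958 + 1614434 = 4625392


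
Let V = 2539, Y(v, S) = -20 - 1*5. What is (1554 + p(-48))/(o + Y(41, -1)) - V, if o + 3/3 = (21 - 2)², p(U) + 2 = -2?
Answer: -169803/67 ≈ -2534.4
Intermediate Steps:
Y(v, S) = -25 (Y(v, S) = -20 - 5 = -25)
p(U) = -4 (p(U) = -2 - 2 = -4)
o = 360 (o = -1 + (21 - 2)² = -1 + 19² = -1 + 361 = 360)
(1554 + p(-48))/(o + Y(41, -1)) - V = (1554 - 4)/(360 - 25) - 1*2539 = 1550/335 - 2539 = 1550*(1/335) - 2539 = 310/67 - 2539 = -169803/67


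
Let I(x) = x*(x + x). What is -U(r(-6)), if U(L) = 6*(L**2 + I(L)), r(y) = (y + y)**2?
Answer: -373248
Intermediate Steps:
I(x) = 2*x**2 (I(x) = x*(2*x) = 2*x**2)
r(y) = 4*y**2 (r(y) = (2*y)**2 = 4*y**2)
U(L) = 18*L**2 (U(L) = 6*(L**2 + 2*L**2) = 6*(3*L**2) = 18*L**2)
-U(r(-6)) = -18*(4*(-6)**2)**2 = -18*(4*36)**2 = -18*144**2 = -18*20736 = -1*373248 = -373248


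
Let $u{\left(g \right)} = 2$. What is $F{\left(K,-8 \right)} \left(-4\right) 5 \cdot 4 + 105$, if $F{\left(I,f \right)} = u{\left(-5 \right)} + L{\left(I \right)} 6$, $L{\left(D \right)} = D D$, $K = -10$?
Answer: $-48055$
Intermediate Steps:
$L{\left(D \right)} = D^{2}$
$F{\left(I,f \right)} = 2 + 6 I^{2}$ ($F{\left(I,f \right)} = 2 + I^{2} \cdot 6 = 2 + 6 I^{2}$)
$F{\left(K,-8 \right)} \left(-4\right) 5 \cdot 4 + 105 = \left(2 + 6 \left(-10\right)^{2}\right) \left(-4\right) 5 \cdot 4 + 105 = \left(2 + 6 \cdot 100\right) \left(\left(-20\right) 4\right) + 105 = \left(2 + 600\right) \left(-80\right) + 105 = 602 \left(-80\right) + 105 = -48160 + 105 = -48055$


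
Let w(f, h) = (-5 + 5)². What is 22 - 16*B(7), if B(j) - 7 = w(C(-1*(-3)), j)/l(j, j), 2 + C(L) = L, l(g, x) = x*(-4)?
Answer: -90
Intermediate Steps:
l(g, x) = -4*x
C(L) = -2 + L
w(f, h) = 0 (w(f, h) = 0² = 0)
B(j) = 7 (B(j) = 7 + 0/((-4*j)) = 7 + 0*(-1/(4*j)) = 7 + 0 = 7)
22 - 16*B(7) = 22 - 16*7 = 22 - 112 = -90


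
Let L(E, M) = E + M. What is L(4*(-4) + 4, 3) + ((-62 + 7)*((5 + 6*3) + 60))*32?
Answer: -146089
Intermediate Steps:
L(4*(-4) + 4, 3) + ((-62 + 7)*((5 + 6*3) + 60))*32 = ((4*(-4) + 4) + 3) + ((-62 + 7)*((5 + 6*3) + 60))*32 = ((-16 + 4) + 3) - 55*((5 + 18) + 60)*32 = (-12 + 3) - 55*(23 + 60)*32 = -9 - 55*83*32 = -9 - 4565*32 = -9 - 146080 = -146089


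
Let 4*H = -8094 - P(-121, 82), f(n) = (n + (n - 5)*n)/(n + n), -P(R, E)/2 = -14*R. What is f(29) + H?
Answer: -1164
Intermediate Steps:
P(R, E) = 28*R (P(R, E) = -(-28)*R = 28*R)
f(n) = (n + n*(-5 + n))/(2*n) (f(n) = (n + (-5 + n)*n)/((2*n)) = (n + n*(-5 + n))*(1/(2*n)) = (n + n*(-5 + n))/(2*n))
H = -2353/2 (H = (-8094 - 28*(-121))/4 = (-8094 - 1*(-3388))/4 = (-8094 + 3388)/4 = (¼)*(-4706) = -2353/2 ≈ -1176.5)
f(29) + H = (-2 + (½)*29) - 2353/2 = (-2 + 29/2) - 2353/2 = 25/2 - 2353/2 = -1164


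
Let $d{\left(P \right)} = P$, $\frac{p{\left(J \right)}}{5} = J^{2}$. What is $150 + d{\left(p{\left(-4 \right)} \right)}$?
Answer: $230$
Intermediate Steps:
$p{\left(J \right)} = 5 J^{2}$
$150 + d{\left(p{\left(-4 \right)} \right)} = 150 + 5 \left(-4\right)^{2} = 150 + 5 \cdot 16 = 150 + 80 = 230$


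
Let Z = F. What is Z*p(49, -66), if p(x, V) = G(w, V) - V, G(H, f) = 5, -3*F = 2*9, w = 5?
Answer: -426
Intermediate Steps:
F = -6 (F = -2*9/3 = -⅓*18 = -6)
Z = -6
p(x, V) = 5 - V
Z*p(49, -66) = -6*(5 - 1*(-66)) = -6*(5 + 66) = -6*71 = -426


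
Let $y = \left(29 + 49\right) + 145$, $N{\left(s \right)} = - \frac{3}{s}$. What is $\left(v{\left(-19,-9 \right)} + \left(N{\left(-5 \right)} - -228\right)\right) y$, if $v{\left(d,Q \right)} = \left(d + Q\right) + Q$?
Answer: $\frac{213634}{5} \approx 42727.0$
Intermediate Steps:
$y = 223$ ($y = 78 + 145 = 223$)
$v{\left(d,Q \right)} = d + 2 Q$ ($v{\left(d,Q \right)} = \left(Q + d\right) + Q = d + 2 Q$)
$\left(v{\left(-19,-9 \right)} + \left(N{\left(-5 \right)} - -228\right)\right) y = \left(\left(-19 + 2 \left(-9\right)\right) - \left(-228 + \frac{3}{-5}\right)\right) 223 = \left(\left(-19 - 18\right) + \left(\left(-3\right) \left(- \frac{1}{5}\right) + 228\right)\right) 223 = \left(-37 + \left(\frac{3}{5} + 228\right)\right) 223 = \left(-37 + \frac{1143}{5}\right) 223 = \frac{958}{5} \cdot 223 = \frac{213634}{5}$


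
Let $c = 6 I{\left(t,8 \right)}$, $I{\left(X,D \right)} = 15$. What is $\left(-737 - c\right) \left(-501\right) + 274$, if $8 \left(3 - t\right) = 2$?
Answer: $414601$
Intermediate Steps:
$t = \frac{11}{4}$ ($t = 3 - \frac{1}{4} = \frac{11}{4} \approx 2.75$)
$c = 90$ ($c = 6 \cdot 15 = 90$)
$\left(-737 - c\right) \left(-501\right) + 274 = \left(-737 - 90\right) \left(-501\right) + 274 = \left(-827\right) \left(-501\right) + 274 = 414327 + 274 = 414601$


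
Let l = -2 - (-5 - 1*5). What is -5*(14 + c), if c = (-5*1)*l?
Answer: 130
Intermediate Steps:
l = 8 (l = -2 - (-5 - 5) = -2 - 1*(-10) = -2 + 10 = 8)
c = -40 (c = -5*1*8 = -5*8 = -40)
-5*(14 + c) = -5*(14 - 40) = -5*(-26) = 130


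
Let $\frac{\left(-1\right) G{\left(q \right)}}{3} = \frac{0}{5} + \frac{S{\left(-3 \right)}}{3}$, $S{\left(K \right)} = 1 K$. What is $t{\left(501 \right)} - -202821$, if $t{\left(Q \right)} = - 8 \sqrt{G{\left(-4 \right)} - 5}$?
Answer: $202821 - 8 i \sqrt{2} \approx 2.0282 \cdot 10^{5} - 11.314 i$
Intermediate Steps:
$S{\left(K \right)} = K$
$G{\left(q \right)} = 3$ ($G{\left(q \right)} = - 3 \left(\frac{0}{5} - \frac{3}{3}\right) = - 3 \left(0 \cdot \frac{1}{5} - 1\right) = - 3 \left(0 - 1\right) = \left(-3\right) \left(-1\right) = 3$)
$t{\left(Q \right)} = - 8 i \sqrt{2}$ ($t{\left(Q \right)} = - 8 \sqrt{3 - 5} = - 8 \sqrt{-2} = - 8 i \sqrt{2}$)
$t{\left(501 \right)} - -202821 = - 8 i \sqrt{2} - -202821 = - 8 i \sqrt{2} + 202821 = 202821 - 8 i \sqrt{2}$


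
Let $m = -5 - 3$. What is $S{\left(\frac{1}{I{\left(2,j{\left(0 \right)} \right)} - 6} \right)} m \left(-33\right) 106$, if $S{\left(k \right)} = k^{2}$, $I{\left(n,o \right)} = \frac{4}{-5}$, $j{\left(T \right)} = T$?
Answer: $\frac{174900}{289} \approx 605.19$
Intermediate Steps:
$I{\left(n,o \right)} = - \frac{4}{5}$ ($I{\left(n,o \right)} = 4 \left(- \frac{1}{5}\right) = - \frac{4}{5}$)
$m = -8$
$S{\left(\frac{1}{I{\left(2,j{\left(0 \right)} \right)} - 6} \right)} m \left(-33\right) 106 = \left(\frac{1}{- \frac{4}{5} - 6}\right)^{2} \left(\left(-8\right) \left(-33\right)\right) 106 = \left(\frac{1}{- \frac{34}{5}}\right)^{2} \cdot 264 \cdot 106 = \left(- \frac{5}{34}\right)^{2} \cdot 264 \cdot 106 = \frac{25}{1156} \cdot 264 \cdot 106 = \frac{1650}{289} \cdot 106 = \frac{174900}{289}$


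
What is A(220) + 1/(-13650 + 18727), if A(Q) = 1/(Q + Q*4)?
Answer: 6177/5584700 ≈ 0.0011061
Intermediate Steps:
A(Q) = 1/(5*Q) (A(Q) = 1/(Q + 4*Q) = 1/(5*Q))
A(220) + 1/(-13650 + 18727) = (⅕)/220 + 1/(-13650 + 18727) = (⅕)*(1/220) + 1/5077 = 1/1100 + 1/5077 = 6177/5584700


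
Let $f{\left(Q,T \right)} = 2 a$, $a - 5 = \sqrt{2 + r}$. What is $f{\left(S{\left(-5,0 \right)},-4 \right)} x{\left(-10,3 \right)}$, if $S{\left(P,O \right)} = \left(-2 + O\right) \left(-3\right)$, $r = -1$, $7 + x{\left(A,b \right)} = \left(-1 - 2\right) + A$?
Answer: $-240$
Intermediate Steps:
$x{\left(A,b \right)} = -10 + A$ ($x{\left(A,b \right)} = -7 + \left(\left(-1 - 2\right) + A\right) = -7 + \left(-3 + A\right) = -10 + A$)
$S{\left(P,O \right)} = 6 - 3 O$
$a = 6$ ($a = 5 + \sqrt{2 - 1} = 5 + \sqrt{1} = 5 + 1 = 6$)
$f{\left(Q,T \right)} = 12$ ($f{\left(Q,T \right)} = 2 \cdot 6 = 12$)
$f{\left(S{\left(-5,0 \right)},-4 \right)} x{\left(-10,3 \right)} = 12 \left(-10 - 10\right) = 12 \left(-20\right) = -240$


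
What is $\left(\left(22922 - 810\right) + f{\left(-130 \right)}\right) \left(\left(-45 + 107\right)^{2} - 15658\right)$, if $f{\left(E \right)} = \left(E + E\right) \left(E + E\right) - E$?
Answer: $-1061393388$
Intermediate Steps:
$f{\left(E \right)} = - E + 4 E^{2}$ ($f{\left(E \right)} = 2 E 2 E - E = 4 E^{2} - E = - E + 4 E^{2}$)
$\left(\left(22922 - 810\right) + f{\left(-130 \right)}\right) \left(\left(-45 + 107\right)^{2} - 15658\right) = \left(\left(22922 - 810\right) - 130 \left(-1 + 4 \left(-130\right)\right)\right) \left(\left(-45 + 107\right)^{2} - 15658\right) = \left(22112 - 130 \left(-1 - 520\right)\right) \left(62^{2} - 15658\right) = \left(22112 - -67730\right) \left(3844 - 15658\right) = \left(22112 + 67730\right) \left(-11814\right) = 89842 \left(-11814\right) = -1061393388$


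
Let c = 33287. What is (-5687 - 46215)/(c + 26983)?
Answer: -25951/30135 ≈ -0.86116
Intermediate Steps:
(-5687 - 46215)/(c + 26983) = (-5687 - 46215)/(33287 + 26983) = -51902/60270 = -51902*1/60270 = -25951/30135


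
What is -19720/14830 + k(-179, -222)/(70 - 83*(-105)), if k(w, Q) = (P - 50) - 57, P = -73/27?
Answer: -472141186/351760185 ≈ -1.3422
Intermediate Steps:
P = -73/27 (P = -73*1/27 = -73/27 ≈ -2.7037)
k(w, Q) = -2962/27 (k(w, Q) = (-73/27 - 50) - 57 = -1423/27 - 57 = -2962/27)
-19720/14830 + k(-179, -222)/(70 - 83*(-105)) = -19720/14830 - 2962/(27*(70 - 83*(-105))) = -19720*1/14830 - 2962/(27*(70 + 8715)) = -1972/1483 - 2962/27/8785 = -1972/1483 - 2962/27*1/8785 = -1972/1483 - 2962/237195 = -472141186/351760185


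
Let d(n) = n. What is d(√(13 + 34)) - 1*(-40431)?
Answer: 40431 + √47 ≈ 40438.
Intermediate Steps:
d(√(13 + 34)) - 1*(-40431) = √(13 + 34) - 1*(-40431) = √47 + 40431 = 40431 + √47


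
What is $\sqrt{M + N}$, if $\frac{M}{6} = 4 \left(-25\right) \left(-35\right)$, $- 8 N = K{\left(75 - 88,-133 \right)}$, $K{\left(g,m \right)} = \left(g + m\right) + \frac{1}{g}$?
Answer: $\frac{\sqrt{56833374}}{52} \approx 144.98$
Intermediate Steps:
$K{\left(g,m \right)} = g + m + \frac{1}{g}$
$N = \frac{1899}{104}$ ($N = - \frac{\left(75 - 88\right) - 133 + \frac{1}{75 - 88}}{8} = - \frac{-13 - 133 + \frac{1}{-13}}{8} = - \frac{-13 - 133 - \frac{1}{13}}{8} = \left(- \frac{1}{8}\right) \left(- \frac{1899}{13}\right) = \frac{1899}{104} \approx 18.26$)
$M = 21000$ ($M = 6 \cdot 4 \left(-25\right) \left(-35\right) = 6 \left(\left(-100\right) \left(-35\right)\right) = 6 \cdot 3500 = 21000$)
$\sqrt{M + N} = \sqrt{21000 + \frac{1899}{104}} = \sqrt{\frac{2185899}{104}} = \frac{\sqrt{56833374}}{52}$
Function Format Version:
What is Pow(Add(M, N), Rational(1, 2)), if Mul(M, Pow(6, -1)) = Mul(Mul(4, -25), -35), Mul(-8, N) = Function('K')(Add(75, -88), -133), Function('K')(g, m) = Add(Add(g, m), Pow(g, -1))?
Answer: Mul(Rational(1, 52), Pow(56833374, Rational(1, 2))) ≈ 144.98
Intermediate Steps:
Function('K')(g, m) = Add(g, m, Pow(g, -1))
N = Rational(1899, 104) (N = Mul(Rational(-1, 8), Add(Add(75, -88), -133, Pow(Add(75, -88), -1))) = Mul(Rational(-1, 8), Add(-13, -133, Pow(-13, -1))) = Mul(Rational(-1, 8), Add(-13, -133, Rational(-1, 13))) = Mul(Rational(-1, 8), Rational(-1899, 13)) = Rational(1899, 104) ≈ 18.260)
M = 21000 (M = Mul(6, Mul(Mul(4, -25), -35)) = Mul(6, Mul(-100, -35)) = Mul(6, 3500) = 21000)
Pow(Add(M, N), Rational(1, 2)) = Pow(Add(21000, Rational(1899, 104)), Rational(1, 2)) = Pow(Rational(2185899, 104), Rational(1, 2)) = Mul(Rational(1, 52), Pow(56833374, Rational(1, 2)))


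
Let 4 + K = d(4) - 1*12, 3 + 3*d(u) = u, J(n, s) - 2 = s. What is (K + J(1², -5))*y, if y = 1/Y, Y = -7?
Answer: 8/3 ≈ 2.6667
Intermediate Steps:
J(n, s) = 2 + s
d(u) = -1 + u/3
K = -47/3 (K = -4 + ((-1 + (⅓)*4) - 1*12) = -4 + ((-1 + 4/3) - 12) = -4 + (⅓ - 12) = -4 - 35/3 = -47/3 ≈ -15.667)
y = -⅐ (y = 1/(-7) = -⅐ ≈ -0.14286)
(K + J(1², -5))*y = (-47/3 + (2 - 5))*(-⅐) = (-47/3 - 3)*(-⅐) = -56/3*(-⅐) = 8/3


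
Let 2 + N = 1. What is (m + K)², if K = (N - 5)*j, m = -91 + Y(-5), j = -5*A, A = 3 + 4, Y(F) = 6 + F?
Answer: 14400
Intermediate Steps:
N = -1 (N = -2 + 1 = -1)
A = 7
j = -35 (j = -5*7 = -35)
m = -90 (m = -91 + (6 - 5) = -91 + 1 = -90)
K = 210 (K = (-1 - 5)*(-35) = -6*(-35) = 210)
(m + K)² = (-90 + 210)² = 120² = 14400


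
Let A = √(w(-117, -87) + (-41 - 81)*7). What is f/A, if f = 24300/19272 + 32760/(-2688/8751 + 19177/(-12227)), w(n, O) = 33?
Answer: 1876352468587515*I*√821/88202402530726 ≈ 609.54*I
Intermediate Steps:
A = I*√821 (A = √(33 + (-41 - 81)*7) = √(33 - 122*7) = √(33 - 854) = √(-821) = I*√821 ≈ 28.653*I)
f = -1876352468587515/107432889806 (f = 24300*(1/19272) + 32760/(-2688*1/8751 + 19177*(-1/12227)) = 2025/1606 + 32760/(-896/2917 - 19177/12227) = 2025/1606 + 32760/(-66894701/35666159) = 2025/1606 + 32760*(-35666159/66894701) = 2025/1606 - 1168423368840/66894701 = -1876352468587515/107432889806 ≈ -17465.)
f/A = -1876352468587515*(-I*√821/821)/107432889806 = -(-1876352468587515)*I*√821/88202402530726 = 1876352468587515*I*√821/88202402530726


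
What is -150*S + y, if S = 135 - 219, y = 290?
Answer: 12890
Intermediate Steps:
S = -84
-150*S + y = -150*(-84) + 290 = 12600 + 290 = 12890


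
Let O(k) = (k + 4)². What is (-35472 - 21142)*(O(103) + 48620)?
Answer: -3400746366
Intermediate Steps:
O(k) = (4 + k)²
(-35472 - 21142)*(O(103) + 48620) = (-35472 - 21142)*((4 + 103)² + 48620) = -56614*(107² + 48620) = -56614*(11449 + 48620) = -56614*60069 = -3400746366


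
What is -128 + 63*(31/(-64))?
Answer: -10145/64 ≈ -158.52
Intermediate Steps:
-128 + 63*(31/(-64)) = -128 + 63*(31*(-1/64)) = -128 + 63*(-31/64) = -128 - 1953/64 = -10145/64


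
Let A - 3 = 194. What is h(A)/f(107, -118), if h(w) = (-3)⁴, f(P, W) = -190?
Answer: -81/190 ≈ -0.42632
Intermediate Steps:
A = 197 (A = 3 + 194 = 197)
h(w) = 81
h(A)/f(107, -118) = 81/(-190) = 81*(-1/190) = -81/190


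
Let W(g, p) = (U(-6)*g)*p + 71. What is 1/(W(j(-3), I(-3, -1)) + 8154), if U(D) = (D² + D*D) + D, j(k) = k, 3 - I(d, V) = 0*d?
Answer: 1/7631 ≈ 0.00013104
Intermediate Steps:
I(d, V) = 3 (I(d, V) = 3 - 0*d = 3 - 1*0 = 3 + 0 = 3)
U(D) = D + 2*D² (U(D) = (D² + D²) + D = 2*D² + D = D + 2*D²)
W(g, p) = 71 + 66*g*p (W(g, p) = ((-6*(1 + 2*(-6)))*g)*p + 71 = ((-6*(1 - 12))*g)*p + 71 = ((-6*(-11))*g)*p + 71 = (66*g)*p + 71 = 66*g*p + 71 = 71 + 66*g*p)
1/(W(j(-3), I(-3, -1)) + 8154) = 1/((71 + 66*(-3)*3) + 8154) = 1/((71 - 594) + 8154) = 1/(-523 + 8154) = 1/7631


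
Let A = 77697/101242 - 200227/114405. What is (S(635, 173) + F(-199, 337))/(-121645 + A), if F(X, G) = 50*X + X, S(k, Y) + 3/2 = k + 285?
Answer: 106913106317805/1408975665868099 ≈ 0.075880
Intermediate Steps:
A = -11382456649/11582591010 (A = 77697*(1/101242) - 200227*1/114405 = 77697/101242 - 200227/114405 = -11382456649/11582591010 ≈ -0.98272)
S(k, Y) = 567/2 + k (S(k, Y) = -3/2 + (k + 285) = -3/2 + (285 + k) = 567/2 + k)
F(X, G) = 51*X
(S(635, 173) + F(-199, 337))/(-121645 + A) = ((567/2 + 635) + 51*(-199))/(-121645 - 11382456649/11582591010) = (1837/2 - 10149)/(-1408975665868099/11582591010) = -18461/2*(-11582591010/1408975665868099) = 106913106317805/1408975665868099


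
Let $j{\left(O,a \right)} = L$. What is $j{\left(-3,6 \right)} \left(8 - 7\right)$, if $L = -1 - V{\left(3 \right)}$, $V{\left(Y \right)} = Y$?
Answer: $-4$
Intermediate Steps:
$L = -4$ ($L = -1 - 3 = -4$)
$j{\left(O,a \right)} = -4$
$j{\left(-3,6 \right)} \left(8 - 7\right) = - 4 \left(8 - 7\right) = \left(-4\right) 1 = -4$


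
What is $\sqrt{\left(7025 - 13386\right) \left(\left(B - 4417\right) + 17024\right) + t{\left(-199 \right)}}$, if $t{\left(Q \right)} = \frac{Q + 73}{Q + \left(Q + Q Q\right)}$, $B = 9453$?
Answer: $\frac{i \sqrt{215659954295084518}}{39203} \approx 11846.0 i$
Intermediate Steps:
$t{\left(Q \right)} = \frac{73 + Q}{Q^{2} + 2 Q}$ ($t{\left(Q \right)} = \frac{73 + Q}{Q + \left(Q + Q^{2}\right)} = \frac{73 + Q}{Q^{2} + 2 Q}$)
$\sqrt{\left(7025 - 13386\right) \left(\left(B - 4417\right) + 17024\right) + t{\left(-199 \right)}} = \sqrt{\left(7025 - 13386\right) \left(\left(9453 - 4417\right) + 17024\right) + \frac{73 - 199}{\left(-199\right) \left(2 - 199\right)}} = \sqrt{- 6361 \left(\left(9453 - 4417\right) + 17024\right) - \frac{1}{199} \frac{1}{-197} \left(-126\right)} = \sqrt{- 6361 \left(5036 + 17024\right) - \left(- \frac{1}{39203}\right) \left(-126\right)} = \sqrt{\left(-6361\right) 22060 - \frac{126}{39203}} = \sqrt{-140323660 - \frac{126}{39203}} = \sqrt{- \frac{5501108443106}{39203}} = \frac{i \sqrt{215659954295084518}}{39203}$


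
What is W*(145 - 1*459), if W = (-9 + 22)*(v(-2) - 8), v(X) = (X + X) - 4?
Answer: 65312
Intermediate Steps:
v(X) = -4 + 2*X (v(X) = 2*X - 4 = -4 + 2*X)
W = -208 (W = (-9 + 22)*((-4 + 2*(-2)) - 8) = 13*((-4 - 4) - 8) = 13*(-8 - 8) = 13*(-16) = -208)
W*(145 - 1*459) = -208*(145 - 1*459) = -208*(145 - 459) = -208*(-314) = 65312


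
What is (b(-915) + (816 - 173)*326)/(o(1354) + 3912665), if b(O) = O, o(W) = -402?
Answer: 208703/3912263 ≈ 0.053346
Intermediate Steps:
(b(-915) + (816 - 173)*326)/(o(1354) + 3912665) = (-915 + (816 - 173)*326)/(-402 + 3912665) = (-915 + 643*326)/3912263 = (-915 + 209618)*(1/3912263) = 208703*(1/3912263) = 208703/3912263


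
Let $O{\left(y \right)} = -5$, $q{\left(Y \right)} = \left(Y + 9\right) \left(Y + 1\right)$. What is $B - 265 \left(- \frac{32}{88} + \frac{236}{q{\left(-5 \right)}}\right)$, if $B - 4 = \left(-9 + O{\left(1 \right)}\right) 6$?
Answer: $\frac{172705}{44} \approx 3925.1$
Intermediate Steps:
$q{\left(Y \right)} = \left(1 + Y\right) \left(9 + Y\right)$ ($q{\left(Y \right)} = \left(9 + Y\right) \left(1 + Y\right) = \left(1 + Y\right) \left(9 + Y\right)$)
$B = -80$ ($B = 4 + \left(-9 - 5\right) 6 = 4 - 84 = -80$)
$B - 265 \left(- \frac{32}{88} + \frac{236}{q{\left(-5 \right)}}\right) = -80 - 265 \left(- \frac{32}{88} + \frac{236}{9 + \left(-5\right)^{2} + 10 \left(-5\right)}\right) = -80 - 265 \left(\left(-32\right) \frac{1}{88} + \frac{236}{9 + 25 - 50}\right) = -80 - 265 \left(- \frac{4}{11} + \frac{236}{-16}\right) = -80 - 265 \left(- \frac{4}{11} + 236 \left(- \frac{1}{16}\right)\right) = -80 - 265 \left(- \frac{4}{11} - \frac{59}{4}\right) = -80 - - \frac{176225}{44} = -80 + \frac{176225}{44} = \frac{172705}{44}$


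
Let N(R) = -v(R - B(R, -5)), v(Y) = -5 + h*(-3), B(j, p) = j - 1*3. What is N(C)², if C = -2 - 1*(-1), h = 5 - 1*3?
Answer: 121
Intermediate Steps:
B(j, p) = -3 + j (B(j, p) = j - 3 = -3 + j)
h = 2 (h = 5 - 3 = 2)
v(Y) = -11 (v(Y) = -5 + 2*(-3) = -5 - 6 = -11)
C = -1 (C = -2 + 1 = -1)
N(R) = 11 (N(R) = -1*(-11) = 11)
N(C)² = 11² = 121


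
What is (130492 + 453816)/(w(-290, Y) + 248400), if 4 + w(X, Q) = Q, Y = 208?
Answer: 146077/62151 ≈ 2.3504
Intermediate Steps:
w(X, Q) = -4 + Q
(130492 + 453816)/(w(-290, Y) + 248400) = (130492 + 453816)/((-4 + 208) + 248400) = 584308/(204 + 248400) = 584308/248604 = 584308*(1/248604) = 146077/62151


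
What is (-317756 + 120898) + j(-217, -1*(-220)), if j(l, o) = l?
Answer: -197075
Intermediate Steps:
(-317756 + 120898) + j(-217, -1*(-220)) = (-317756 + 120898) - 217 = -196858 - 217 = -197075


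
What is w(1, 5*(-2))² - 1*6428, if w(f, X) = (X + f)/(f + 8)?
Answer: -6427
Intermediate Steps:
w(f, X) = (X + f)/(8 + f)
w(1, 5*(-2))² - 1*6428 = ((5*(-2) + 1)/(8 + 1))² - 1*6428 = ((-10 + 1)/9)² - 6428 = ((⅑)*(-9))² - 6428 = (-1)² - 6428 = 1 - 6428 = -6427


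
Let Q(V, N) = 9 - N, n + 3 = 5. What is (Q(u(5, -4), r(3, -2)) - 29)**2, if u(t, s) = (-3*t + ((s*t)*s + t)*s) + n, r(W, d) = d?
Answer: 324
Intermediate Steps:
n = 2 (n = -3 + 5 = 2)
u(t, s) = 2 - 3*t + s*(t + t*s**2) (u(t, s) = (-3*t + ((s*t)*s + t)*s) + 2 = (-3*t + (t*s**2 + t)*s) + 2 = (-3*t + (t + t*s**2)*s) + 2 = (-3*t + s*(t + t*s**2)) + 2 = 2 - 3*t + s*(t + t*s**2))
(Q(u(5, -4), r(3, -2)) - 29)**2 = ((9 - 1*(-2)) - 29)**2 = ((9 + 2) - 29)**2 = (11 - 29)**2 = (-18)**2 = 324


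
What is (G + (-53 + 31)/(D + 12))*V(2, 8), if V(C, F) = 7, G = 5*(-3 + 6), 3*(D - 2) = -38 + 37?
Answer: 3843/41 ≈ 93.732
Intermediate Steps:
D = 5/3 (D = 2 + (-38 + 37)/3 = 2 + (⅓)*(-1) = 2 - ⅓ = 5/3 ≈ 1.6667)
G = 15 (G = 5*3 = 15)
(G + (-53 + 31)/(D + 12))*V(2, 8) = (15 + (-53 + 31)/(5/3 + 12))*7 = (15 - 22/41/3)*7 = (15 - 22*3/41)*7 = (15 - 66/41)*7 = (549/41)*7 = 3843/41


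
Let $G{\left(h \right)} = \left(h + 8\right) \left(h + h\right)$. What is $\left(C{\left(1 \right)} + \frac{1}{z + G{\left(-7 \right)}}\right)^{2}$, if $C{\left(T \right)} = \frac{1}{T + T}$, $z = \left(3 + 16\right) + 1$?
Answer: $\frac{4}{9} \approx 0.44444$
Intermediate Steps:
$G{\left(h \right)} = 2 h \left(8 + h\right)$ ($G{\left(h \right)} = \left(8 + h\right) 2 h = 2 h \left(8 + h\right)$)
$z = 20$ ($z = 19 + 1 = 20$)
$C{\left(T \right)} = \frac{1}{2 T}$
$\left(C{\left(1 \right)} + \frac{1}{z + G{\left(-7 \right)}}\right)^{2} = \left(\frac{1}{2 \cdot 1} + \frac{1}{20 + 2 \left(-7\right) \left(8 - 7\right)}\right)^{2} = \left(\frac{1}{2} \cdot 1 + \frac{1}{20 + 2 \left(-7\right) 1}\right)^{2} = \left(\frac{1}{2} + \frac{1}{20 - 14}\right)^{2} = \left(\frac{1}{2} + \frac{1}{6}\right)^{2} = \left(\frac{2}{3}\right)^{2} = \frac{4}{9}$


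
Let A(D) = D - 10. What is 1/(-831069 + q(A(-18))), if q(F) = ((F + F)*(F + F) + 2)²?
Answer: 1/9015975 ≈ 1.1091e-7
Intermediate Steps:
A(D) = -10 + D
q(F) = (2 + 4*F²)² (q(F) = ((2*F)*(2*F) + 2)² = (4*F² + 2)² = (2 + 4*F²)²)
1/(-831069 + q(A(-18))) = 1/(-831069 + 4*(1 + 2*(-10 - 18)²)²) = 1/(-831069 + 4*(1 + 2*(-28)²)²) = 1/(-831069 + 4*(1 + 2*784)²) = 1/(-831069 + 4*(1 + 1568)²) = 1/(-831069 + 4*1569²) = 1/(-831069 + 4*2461761) = 1/(-831069 + 9847044) = 1/9015975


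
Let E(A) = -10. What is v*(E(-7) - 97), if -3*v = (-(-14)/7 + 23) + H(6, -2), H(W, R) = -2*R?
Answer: 3103/3 ≈ 1034.3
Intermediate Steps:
v = -29/3 (v = -((-(-14)/7 + 23) - 2*(-2))/3 = -((-(-14)/7 + 23) + 4)/3 = -((-2*(-1) + 23) + 4)/3 = -((2 + 23) + 4)/3 = -(25 + 4)/3 = -⅓*29 = -29/3 ≈ -9.6667)
v*(E(-7) - 97) = -29*(-10 - 97)/3 = -29/3*(-107) = 3103/3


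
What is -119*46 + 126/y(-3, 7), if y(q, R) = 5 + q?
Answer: -5411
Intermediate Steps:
-119*46 + 126/y(-3, 7) = -119*46 + 126/(5 - 3) = -5474 + 126/2 = -5474 + 126*(1/2) = -5474 + 63 = -5411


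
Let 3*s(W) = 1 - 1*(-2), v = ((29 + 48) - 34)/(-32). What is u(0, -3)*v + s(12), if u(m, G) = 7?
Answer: -269/32 ≈ -8.4063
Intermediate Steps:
v = -43/32 (v = (77 - 34)*(-1/32) = 43*(-1/32) = -43/32 ≈ -1.3438)
s(W) = 1 (s(W) = (1 - 1*(-2))/3 = (1 + 2)/3 = (⅓)*3 = 1)
u(0, -3)*v + s(12) = 7*(-43/32) + 1 = -301/32 + 1 = -269/32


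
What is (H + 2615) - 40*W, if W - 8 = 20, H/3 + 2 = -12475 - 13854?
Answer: -77498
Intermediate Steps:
H = -78993 (H = -6 + 3*(-12475 - 13854) = -6 + 3*(-26329) = -6 - 78987 = -78993)
W = 28 (W = 8 + 20 = 28)
(H + 2615) - 40*W = (-78993 + 2615) - 40*28 = -76378 - 1120 = -77498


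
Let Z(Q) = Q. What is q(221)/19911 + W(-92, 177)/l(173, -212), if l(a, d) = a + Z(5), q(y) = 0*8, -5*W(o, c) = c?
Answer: -177/890 ≈ -0.19888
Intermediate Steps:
W(o, c) = -c/5
q(y) = 0
l(a, d) = 5 + a (l(a, d) = a + 5 = 5 + a)
q(221)/19911 + W(-92, 177)/l(173, -212) = 0/19911 + (-1/5*177)/(5 + 173) = 0*(1/19911) - 177/5/178 = 0 - 177/5*1/178 = 0 - 177/890 = -177/890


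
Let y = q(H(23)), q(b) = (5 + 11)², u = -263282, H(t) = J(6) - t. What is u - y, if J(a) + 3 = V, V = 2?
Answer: -263538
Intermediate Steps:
J(a) = -1 (J(a) = -3 + 2 = -1)
H(t) = -1 - t
q(b) = 256 (q(b) = 16² = 256)
y = 256
u - y = -263282 - 1*256 = -263282 - 256 = -263538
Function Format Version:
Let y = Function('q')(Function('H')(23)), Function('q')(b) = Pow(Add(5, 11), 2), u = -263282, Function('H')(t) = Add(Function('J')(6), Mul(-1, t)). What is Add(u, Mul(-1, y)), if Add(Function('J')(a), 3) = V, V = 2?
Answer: -263538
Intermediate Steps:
Function('J')(a) = -1 (Function('J')(a) = Add(-3, 2) = -1)
Function('H')(t) = Add(-1, Mul(-1, t))
Function('q')(b) = 256 (Function('q')(b) = Pow(16, 2) = 256)
y = 256
Add(u, Mul(-1, y)) = Add(-263282, Mul(-1, 256)) = Add(-263282, -256) = -263538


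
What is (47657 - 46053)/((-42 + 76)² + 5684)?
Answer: 401/1710 ≈ 0.23450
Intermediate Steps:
(47657 - 46053)/((-42 + 76)² + 5684) = 1604/(34² + 5684) = 1604/(1156 + 5684) = 1604/6840 = 1604*(1/6840) = 401/1710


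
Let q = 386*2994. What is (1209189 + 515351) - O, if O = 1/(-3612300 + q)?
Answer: 4236532556641/2456616 ≈ 1.7245e+6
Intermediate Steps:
q = 1155684
O = -1/2456616 (O = 1/(-3612300 + 1155684) = 1/(-2456616) = -1/2456616 ≈ -4.0706e-7)
(1209189 + 515351) - O = (1209189 + 515351) - 1*(-1/2456616) = 1724540 + 1/2456616 = 4236532556641/2456616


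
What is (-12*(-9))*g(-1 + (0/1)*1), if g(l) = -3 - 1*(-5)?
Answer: 216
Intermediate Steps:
g(l) = 2 (g(l) = -3 + 5 = 2)
(-12*(-9))*g(-1 + (0/1)*1) = -12*(-9)*2 = 108*2 = 216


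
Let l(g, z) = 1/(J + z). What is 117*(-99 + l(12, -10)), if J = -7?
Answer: -197028/17 ≈ -11590.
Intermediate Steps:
l(g, z) = 1/(-7 + z)
117*(-99 + l(12, -10)) = 117*(-99 + 1/(-7 - 10)) = 117*(-99 + 1/(-17)) = 117*(-99 - 1/17) = 117*(-1684/17) = -197028/17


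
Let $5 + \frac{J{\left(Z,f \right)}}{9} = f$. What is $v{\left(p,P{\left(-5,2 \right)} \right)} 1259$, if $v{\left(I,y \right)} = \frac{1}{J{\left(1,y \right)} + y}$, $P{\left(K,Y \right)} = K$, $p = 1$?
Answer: $- \frac{1259}{95} \approx -13.253$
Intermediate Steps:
$J{\left(Z,f \right)} = -45 + 9 f$
$v{\left(I,y \right)} = \frac{1}{-45 + 10 y}$ ($v{\left(I,y \right)} = \frac{1}{\left(-45 + 9 y\right) + y} = \frac{1}{-45 + 10 y}$)
$v{\left(p,P{\left(-5,2 \right)} \right)} 1259 = \frac{1}{5 \left(-9 + 2 \left(-5\right)\right)} 1259 = \frac{1}{5 \left(-9 - 10\right)} 1259 = \frac{1}{5 \left(-19\right)} 1259 = \frac{1}{5} \left(- \frac{1}{19}\right) 1259 = \left(- \frac{1}{95}\right) 1259 = - \frac{1259}{95}$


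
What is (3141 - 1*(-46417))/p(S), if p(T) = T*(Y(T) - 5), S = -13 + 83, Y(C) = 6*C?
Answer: 24779/14525 ≈ 1.7060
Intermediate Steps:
S = 70
p(T) = T*(-5 + 6*T) (p(T) = T*(6*T - 5) = T*(-5 + 6*T))
(3141 - 1*(-46417))/p(S) = (3141 - 1*(-46417))/((70*(-5 + 6*70))) = (3141 + 46417)/((70*(-5 + 420))) = 49558/((70*415)) = 49558/29050 = 49558*(1/29050) = 24779/14525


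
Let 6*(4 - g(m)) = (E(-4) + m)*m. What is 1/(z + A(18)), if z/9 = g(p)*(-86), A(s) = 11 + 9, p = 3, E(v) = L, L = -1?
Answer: -1/2302 ≈ -0.00043440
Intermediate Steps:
E(v) = -1
A(s) = 20
g(m) = 4 - m*(-1 + m)/6 (g(m) = 4 - (-1 + m)*m/6 = 4 - m*(-1 + m)/6)
z = -2322 (z = 9*((4 - ⅙*3² + (⅙)*3)*(-86)) = 9*((4 - ⅙*9 + ½)*(-86)) = 9*((4 - 3/2 + ½)*(-86)) = 9*(3*(-86)) = 9*(-258) = -2322)
1/(z + A(18)) = 1/(-2322 + 20) = 1/(-2302) = -1/2302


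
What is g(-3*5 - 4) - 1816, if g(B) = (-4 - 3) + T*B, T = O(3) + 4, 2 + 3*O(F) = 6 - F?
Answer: -5716/3 ≈ -1905.3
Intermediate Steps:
O(F) = 4/3 - F/3 (O(F) = -2/3 + (6 - F)/3 = -2/3 + (2 - F/3) = 4/3 - F/3)
T = 13/3 (T = (4/3 - 1/3*3) + 4 = (4/3 - 1) + 4 = 1/3 + 4 = 13/3 ≈ 4.3333)
g(B) = -7 + 13*B/3 (g(B) = (-4 - 3) + 13*B/3 = -7 + 13*B/3)
g(-3*5 - 4) - 1816 = (-7 + 13*(-3*5 - 4)/3) - 1816 = (-7 + 13*(-15 - 4)/3) - 1816 = (-7 + (13/3)*(-19)) - 1816 = (-7 - 247/3) - 1816 = -268/3 - 1816 = -5716/3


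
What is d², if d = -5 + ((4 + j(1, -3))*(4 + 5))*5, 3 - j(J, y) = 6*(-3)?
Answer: 1254400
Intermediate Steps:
j(J, y) = 21 (j(J, y) = 3 - 6*(-3) = 3 - 1*(-18) = 3 + 18 = 21)
d = 1120 (d = -5 + ((4 + 21)*(4 + 5))*5 = -5 + (25*9)*5 = -5 + 225*5 = -5 + 1125 = 1120)
d² = 1120² = 1254400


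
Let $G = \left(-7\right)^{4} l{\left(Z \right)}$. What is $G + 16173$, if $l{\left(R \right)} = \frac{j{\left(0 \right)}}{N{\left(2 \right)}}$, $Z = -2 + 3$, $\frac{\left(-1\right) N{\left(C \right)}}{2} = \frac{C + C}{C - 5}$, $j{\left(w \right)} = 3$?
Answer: $\frac{150993}{8} \approx 18874.0$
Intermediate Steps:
$N{\left(C \right)} = - \frac{4 C}{-5 + C}$ ($N{\left(C \right)} = - 2 \frac{C + C}{C - 5} = - 2 \frac{2 C}{-5 + C} = - \frac{4 C}{-5 + C}$)
$Z = 1$
$l{\left(R \right)} = \frac{9}{8}$ ($l{\left(R \right)} = \frac{3}{\left(-4\right) 2 \frac{1}{-5 + 2}} = \frac{3}{\left(-4\right) 2 \frac{1}{-3}} = \frac{3}{\left(-4\right) 2 \left(- \frac{1}{3}\right)} = \frac{3}{\frac{8}{3}} = 3 \cdot \frac{3}{8} = \frac{9}{8}$)
$G = \frac{21609}{8}$ ($G = \left(-7\right)^{4} \cdot \frac{9}{8} = 2401 \cdot \frac{9}{8} = \frac{21609}{8} \approx 2701.1$)
$G + 16173 = \frac{21609}{8} + 16173 = \frac{150993}{8}$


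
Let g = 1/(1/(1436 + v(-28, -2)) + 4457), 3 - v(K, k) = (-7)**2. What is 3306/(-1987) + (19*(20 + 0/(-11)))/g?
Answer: 467776652352/276193 ≈ 1.6937e+6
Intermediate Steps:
v(K, k) = -46 (v(K, k) = 3 - 1*(-7)**2 = 3 - 1*49 = 3 - 49 = -46)
g = 1390/6195231 (g = 1/(1/(1436 - 46) + 4457) = 1/(1/1390 + 4457) = 1/(6195231/1390) = 1390/6195231 ≈ 0.00022437)
3306/(-1987) + (19*(20 + 0/(-11)))/g = 3306/(-1987) + (19*(20 + 0/(-11)))/(1390/6195231) = 3306*(-1/1987) + (19*(20 + 0*(-1/11)))*(6195231/1390) = -3306/1987 + (19*(20 + 0))*(6195231/1390) = -3306/1987 + (19*20)*(6195231/1390) = -3306/1987 + 380*(6195231/1390) = -3306/1987 + 235418778/139 = 467776652352/276193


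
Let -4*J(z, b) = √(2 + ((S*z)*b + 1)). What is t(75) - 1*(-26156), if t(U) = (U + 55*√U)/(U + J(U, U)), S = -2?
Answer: 882768844/33749 + 110000*√3/33749 + 100*I*√11247/33749 + 1100*I*√3749/33749 ≈ 26163.0 + 2.3099*I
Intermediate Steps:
J(z, b) = -√(3 - 2*b*z)/4 (J(z, b) = -√(2 + ((-2*z)*b + 1))/4 = -√(2 + (-2*b*z + 1))/4 = -√(2 + (1 - 2*b*z))/4 = -√(3 - 2*b*z)/4)
t(U) = (U + 55*√U)/(U - √(3 - 2*U²)/4) (t(U) = (U + 55*√U)/(U - √(3 - 2*U*U)/4) = (U + 55*√U)/(U - √(3 - 2*U²)/4))
t(75) - 1*(-26156) = 4*(75 + 55*√75)/(-√(3 - 2*75²) + 4*75) - 1*(-26156) = 4*(75 + 55*(5*√3))/(-√(3 - 2*5625) + 300) + 26156 = 4*(75 + 275*√3)/(-√(3 - 11250) + 300) + 26156 = 4*(75 + 275*√3)/(-√(-11247) + 300) + 26156 = 4*(75 + 275*√3)/(-I*√11247 + 300) + 26156 = 4*(75 + 275*√3)/(300 - I*√11247) + 26156 = 26156 + 4*(75 + 275*√3)/(300 - I*√11247)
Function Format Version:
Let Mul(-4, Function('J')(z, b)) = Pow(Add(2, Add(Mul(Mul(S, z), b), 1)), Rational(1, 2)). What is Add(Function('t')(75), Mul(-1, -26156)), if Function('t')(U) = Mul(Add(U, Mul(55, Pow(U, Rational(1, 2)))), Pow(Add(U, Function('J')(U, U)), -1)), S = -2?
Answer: Add(Rational(882768844, 33749), Mul(Rational(110000, 33749), Pow(3, Rational(1, 2))), Mul(Rational(100, 33749), I, Pow(11247, Rational(1, 2))), Mul(Rational(1100, 33749), I, Pow(3749, Rational(1, 2)))) ≈ Add(26163., Mul(2.3099, I))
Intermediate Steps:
Function('J')(z, b) = Mul(Rational(-1, 4), Pow(Add(3, Mul(-2, b, z)), Rational(1, 2))) (Function('J')(z, b) = Mul(Rational(-1, 4), Pow(Add(2, Add(Mul(Mul(-2, z), b), 1)), Rational(1, 2))) = Mul(Rational(-1, 4), Pow(Add(2, Add(Mul(-2, b, z), 1)), Rational(1, 2))) = Mul(Rational(-1, 4), Pow(Add(2, Add(1, Mul(-2, b, z))), Rational(1, 2))) = Mul(Rational(-1, 4), Pow(Add(3, Mul(-2, b, z)), Rational(1, 2))))
Function('t')(U) = Mul(Pow(Add(U, Mul(Rational(-1, 4), Pow(Add(3, Mul(-2, Pow(U, 2))), Rational(1, 2)))), -1), Add(U, Mul(55, Pow(U, Rational(1, 2))))) (Function('t')(U) = Mul(Add(U, Mul(55, Pow(U, Rational(1, 2)))), Pow(Add(U, Mul(Rational(-1, 4), Pow(Add(3, Mul(-2, U, U)), Rational(1, 2)))), -1)) = Mul(Add(U, Mul(55, Pow(U, Rational(1, 2)))), Pow(Add(U, Mul(Rational(-1, 4), Pow(Add(3, Mul(-2, Pow(U, 2))), Rational(1, 2)))), -1)) = Mul(Pow(Add(U, Mul(Rational(-1, 4), Pow(Add(3, Mul(-2, Pow(U, 2))), Rational(1, 2)))), -1), Add(U, Mul(55, Pow(U, Rational(1, 2))))))
Add(Function('t')(75), Mul(-1, -26156)) = Add(Mul(4, Pow(Add(Mul(-1, Pow(Add(3, Mul(-2, Pow(75, 2))), Rational(1, 2))), Mul(4, 75)), -1), Add(75, Mul(55, Pow(75, Rational(1, 2))))), Mul(-1, -26156)) = Add(Mul(4, Pow(Add(Mul(-1, Pow(Add(3, Mul(-2, 5625)), Rational(1, 2))), 300), -1), Add(75, Mul(55, Mul(5, Pow(3, Rational(1, 2)))))), 26156) = Add(Mul(4, Pow(Add(Mul(-1, Pow(Add(3, -11250), Rational(1, 2))), 300), -1), Add(75, Mul(275, Pow(3, Rational(1, 2))))), 26156) = Add(Mul(4, Pow(Add(Mul(-1, Pow(-11247, Rational(1, 2))), 300), -1), Add(75, Mul(275, Pow(3, Rational(1, 2))))), 26156) = Add(Mul(4, Pow(Add(Mul(-1, Mul(I, Pow(11247, Rational(1, 2)))), 300), -1), Add(75, Mul(275, Pow(3, Rational(1, 2))))), 26156) = Add(Mul(4, Pow(Add(Mul(-1, I, Pow(11247, Rational(1, 2))), 300), -1), Add(75, Mul(275, Pow(3, Rational(1, 2))))), 26156) = Add(Mul(4, Pow(Add(300, Mul(-1, I, Pow(11247, Rational(1, 2)))), -1), Add(75, Mul(275, Pow(3, Rational(1, 2))))), 26156) = Add(26156, Mul(4, Pow(Add(300, Mul(-1, I, Pow(11247, Rational(1, 2)))), -1), Add(75, Mul(275, Pow(3, Rational(1, 2))))))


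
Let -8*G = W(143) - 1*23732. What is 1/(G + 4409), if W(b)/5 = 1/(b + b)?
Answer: 2288/16875139 ≈ 0.00013558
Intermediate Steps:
W(b) = 5/(2*b) (W(b) = 5/(b + b) = 5/((2*b)) = 5*(1/(2*b)) = 5/(2*b))
G = 6787347/2288 (G = -((5/2)/143 - 1*23732)/8 = -((5/2)*(1/143) - 23732)/8 = -(5/286 - 23732)/8 = -1/8*(-6787347/286) = 6787347/2288 ≈ 2966.5)
1/(G + 4409) = 1/(6787347/2288 + 4409) = 1/(16875139/2288) = 2288/16875139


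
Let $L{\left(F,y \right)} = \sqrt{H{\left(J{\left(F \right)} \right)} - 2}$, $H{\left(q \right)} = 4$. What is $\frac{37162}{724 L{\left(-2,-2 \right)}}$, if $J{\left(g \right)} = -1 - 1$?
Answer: $\frac{18581 \sqrt{2}}{724} \approx 36.295$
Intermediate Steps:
$J{\left(g \right)} = -2$ ($J{\left(g \right)} = -1 - 1 = -2$)
$L{\left(F,y \right)} = \sqrt{2}$ ($L{\left(F,y \right)} = \sqrt{4 - 2} = \sqrt{2}$)
$\frac{37162}{724 L{\left(-2,-2 \right)}} = \frac{37162}{724 \sqrt{2}} = 37162 \frac{\sqrt{2}}{1448} = \frac{18581 \sqrt{2}}{724}$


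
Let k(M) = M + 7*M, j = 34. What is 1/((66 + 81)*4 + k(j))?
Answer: 1/860 ≈ 0.0011628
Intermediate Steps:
k(M) = 8*M
1/((66 + 81)*4 + k(j)) = 1/((66 + 81)*4 + 8*34) = 1/(147*4 + 272) = 1/(588 + 272) = 1/860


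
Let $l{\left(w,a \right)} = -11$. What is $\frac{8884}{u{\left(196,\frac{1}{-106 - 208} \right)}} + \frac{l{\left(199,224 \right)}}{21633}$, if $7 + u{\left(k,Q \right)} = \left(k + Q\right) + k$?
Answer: $\frac{60345567829}{2615191737} \approx 23.075$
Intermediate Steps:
$u{\left(k,Q \right)} = -7 + Q + 2 k$ ($u{\left(k,Q \right)} = -7 + \left(\left(k + Q\right) + k\right) = -7 + \left(\left(Q + k\right) + k\right) = -7 + \left(Q + 2 k\right) = -7 + Q + 2 k$)
$\frac{8884}{u{\left(196,\frac{1}{-106 - 208} \right)}} + \frac{l{\left(199,224 \right)}}{21633} = \frac{8884}{-7 + \frac{1}{-106 - 208} + 2 \cdot 196} - \frac{11}{21633} = \frac{8884}{-7 + \frac{1}{-314} + 392} - \frac{11}{21633} = \frac{8884}{-7 - \frac{1}{314} + 392} - \frac{11}{21633} = \frac{8884}{\frac{120889}{314}} - \frac{11}{21633} = 8884 \cdot \frac{314}{120889} - \frac{11}{21633} = \frac{2789576}{120889} - \frac{11}{21633} = \frac{60345567829}{2615191737}$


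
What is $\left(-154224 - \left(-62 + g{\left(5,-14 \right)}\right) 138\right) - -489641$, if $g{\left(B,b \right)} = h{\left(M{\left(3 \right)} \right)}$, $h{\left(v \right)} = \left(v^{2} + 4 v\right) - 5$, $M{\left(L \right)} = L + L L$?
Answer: $318167$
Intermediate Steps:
$M{\left(L \right)} = L + L^{2}$
$h{\left(v \right)} = -5 + v^{2} + 4 v$
$g{\left(B,b \right)} = 187$ ($g{\left(B,b \right)} = -5 + \left(3 \left(1 + 3\right)\right)^{2} + 4 \cdot 3 \left(1 + 3\right) = -5 + \left(3 \cdot 4\right)^{2} + 4 \cdot 3 \cdot 4 = -5 + 12^{2} + 4 \cdot 12 = -5 + 144 + 48 = 187$)
$\left(-154224 - \left(-62 + g{\left(5,-14 \right)}\right) 138\right) - -489641 = \left(-154224 - \left(-62 + 187\right) 138\right) - -489641 = \left(-154224 - 125 \cdot 138\right) + 489641 = \left(-154224 - 17250\right) + 489641 = -171474 + 489641 = 318167$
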